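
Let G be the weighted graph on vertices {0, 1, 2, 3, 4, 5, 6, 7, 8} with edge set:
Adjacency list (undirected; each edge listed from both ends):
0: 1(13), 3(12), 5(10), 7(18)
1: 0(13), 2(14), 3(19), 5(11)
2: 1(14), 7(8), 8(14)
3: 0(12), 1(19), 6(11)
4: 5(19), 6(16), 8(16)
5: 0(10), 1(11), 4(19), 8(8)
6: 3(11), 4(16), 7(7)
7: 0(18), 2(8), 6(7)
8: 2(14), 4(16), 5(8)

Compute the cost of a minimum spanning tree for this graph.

Sort edges by weight, then run Kruskal:
6-7 (7): add — endpoints in different components.
2-7 (8): add — endpoints in different components.
5-8 (8): add — endpoints in different components.
0-5 (10): add — endpoints in different components.
1-5 (11): add — endpoints in different components.
3-6 (11): add — endpoints in different components.
0-3 (12): add — endpoints in different components.
0-1 (13): skip — 0 and 1 already connected.
1-2 (14): skip — 1 and 2 already connected.
2-8 (14): skip — 2 and 8 already connected.
4-6 (16): add — endpoints in different components.
MST edges: 6-7, 2-7, 5-8, 0-5, 1-5, 3-6, 0-3, 4-6; total weight 7+8+8+10+11+11+12+16 = 83.

83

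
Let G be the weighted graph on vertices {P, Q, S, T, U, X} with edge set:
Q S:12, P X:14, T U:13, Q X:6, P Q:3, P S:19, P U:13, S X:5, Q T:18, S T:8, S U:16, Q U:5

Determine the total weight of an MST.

Prim, starting at U.
Step 1: frontier [Q U 5, P U 13, T U 13, S U 16] → take Q U (5); add Q.
Step 2: frontier [P Q 3, Q X 6, Q S 12, Q T 18, P U 13, T U 13, S U 16] → take P Q (3); add P.
Step 3: frontier [P X 14, P S 19, Q X 6, Q S 12, Q T 18, T U 13, S U 16] → take Q X (6); add X.
Step 4: frontier [P S 19, Q S 12, Q T 18, T U 13, S U 16, S X 5] → take S X (5); add S.
Step 5: frontier [Q T 18, S T 8, T U 13] → take S T (8); add T.
MST edges: Q U, P Q, Q X, S X, S T; total weight 5+3+6+5+8 = 27.

27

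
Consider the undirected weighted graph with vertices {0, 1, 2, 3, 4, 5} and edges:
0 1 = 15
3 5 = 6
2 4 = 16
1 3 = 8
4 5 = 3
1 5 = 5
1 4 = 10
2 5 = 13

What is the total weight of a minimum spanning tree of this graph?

42

Kruskal: consider edges lightest-first.
4 5 (3): add — endpoints in different components.
1 5 (5): add — endpoints in different components.
3 5 (6): add — endpoints in different components.
1 3 (8): skip — 1 and 3 already connected.
1 4 (10): skip — 1 and 4 already connected.
2 5 (13): add — endpoints in different components.
0 1 (15): add — endpoints in different components.
MST edges: 4 5, 1 5, 3 5, 2 5, 0 1; total weight 3+5+6+13+15 = 42.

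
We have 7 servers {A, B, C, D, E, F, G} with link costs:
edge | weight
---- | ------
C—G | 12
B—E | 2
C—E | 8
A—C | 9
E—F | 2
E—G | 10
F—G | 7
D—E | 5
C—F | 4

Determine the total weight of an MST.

29

Kruskal: consider edges lightest-first.
B—E (2): add. Components now {A} {B,E} {C} {D} {F} {G}
E—F (2): add. Components now {A} {B,E,F} {C} {D} {G}
C—F (4): add. Components now {A} {B,C,E,F} {D} {G}
D—E (5): add. Components now {A} {B,C,D,E,F} {G}
F—G (7): add. Components now {A} {B,C,D,E,F,G}
C—E (8): skip — C and E already connected.
A—C (9): add. Components now {A,B,C,D,E,F,G}
MST edges: B—E, E—F, C—F, D—E, F—G, A—C; total weight 2+2+4+5+7+9 = 29.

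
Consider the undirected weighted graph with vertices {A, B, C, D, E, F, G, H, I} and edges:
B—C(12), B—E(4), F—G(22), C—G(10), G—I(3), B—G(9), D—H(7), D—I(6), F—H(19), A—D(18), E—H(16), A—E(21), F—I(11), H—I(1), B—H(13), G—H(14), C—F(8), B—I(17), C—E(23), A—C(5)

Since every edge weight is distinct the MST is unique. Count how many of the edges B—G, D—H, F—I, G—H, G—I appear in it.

2

Sort edges by weight, then run Kruskal:
H—I (1): add — endpoints in different components.
G—I (3): add — endpoints in different components.
B—E (4): add — endpoints in different components.
A—C (5): add — endpoints in different components.
D—I (6): add — endpoints in different components.
D—H (7): skip — D and H already connected.
C—F (8): add — endpoints in different components.
B—G (9): add — endpoints in different components.
C—G (10): add — endpoints in different components.
MST edge set: {H—I, G—I, B—E, A—C, D—I, C—F, B—G, C—G}.
Of the listed edges, {B—G, G—I} are in the MST → 2.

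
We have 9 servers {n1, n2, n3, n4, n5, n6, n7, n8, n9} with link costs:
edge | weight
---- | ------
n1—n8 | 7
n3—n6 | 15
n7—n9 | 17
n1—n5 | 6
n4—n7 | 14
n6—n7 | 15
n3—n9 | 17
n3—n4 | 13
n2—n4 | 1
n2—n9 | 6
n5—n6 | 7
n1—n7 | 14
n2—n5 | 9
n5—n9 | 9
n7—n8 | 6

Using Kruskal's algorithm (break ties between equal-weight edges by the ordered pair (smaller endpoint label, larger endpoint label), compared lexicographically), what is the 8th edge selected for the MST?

n3-n4

Kruskal: consider edges lightest-first.
n2—n4 (1): add — endpoints in different components.
n1—n5 (6): add — endpoints in different components.
n2—n9 (6): add — endpoints in different components.
n7—n8 (6): add — endpoints in different components.
n1—n8 (7): add — endpoints in different components.
n5—n6 (7): add — endpoints in different components.
n2—n5 (9): add — endpoints in different components.
n5—n9 (9): skip — n9 and n5 already connected.
n3—n4 (13): add — endpoints in different components.
The 8th edge added is n3—n4.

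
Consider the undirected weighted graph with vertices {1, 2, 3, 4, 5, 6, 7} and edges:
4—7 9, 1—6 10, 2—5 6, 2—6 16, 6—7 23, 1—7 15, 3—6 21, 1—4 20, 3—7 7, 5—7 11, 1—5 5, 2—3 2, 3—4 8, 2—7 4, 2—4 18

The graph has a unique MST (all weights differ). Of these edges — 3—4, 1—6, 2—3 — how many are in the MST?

Kruskal's algorithm — process edges by increasing weight (ties by edge label):
2—3 (2): add. Components now {1} {2,3} {4} {5} {6} {7}
2—7 (4): add. Components now {1} {2,3,7} {4} {5} {6}
1—5 (5): add. Components now {1,5} {2,3,7} {4} {6}
2—5 (6): add. Components now {1,2,3,5,7} {4} {6}
3—7 (7): skip — 3 and 7 already connected.
3—4 (8): add. Components now {1,2,3,4,5,7} {6}
4—7 (9): skip — 4 and 7 already connected.
1—6 (10): add. Components now {1,2,3,4,5,6,7}
MST edge set: {2—3, 2—7, 1—5, 2—5, 3—4, 1—6}.
Of the listed edges, {3—4, 1—6, 2—3} are in the MST → 3.

3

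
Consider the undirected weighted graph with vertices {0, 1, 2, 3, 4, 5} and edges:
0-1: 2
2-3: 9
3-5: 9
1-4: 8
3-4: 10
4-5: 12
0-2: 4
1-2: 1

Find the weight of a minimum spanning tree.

Prim's algorithm from 2:
Step 1: cheapest edge leaving the tree is 1-2 (1); add 1.
Step 2: cheapest edge leaving the tree is 0-1 (2); add 0.
Step 3: cheapest edge leaving the tree is 1-4 (8); add 4.
Step 4: cheapest edge leaving the tree is 2-3 (9); add 3.
Step 5: cheapest edge leaving the tree is 3-5 (9); add 5.
MST edges: 1-2, 0-1, 1-4, 2-3, 3-5; total weight 1+2+8+9+9 = 29.

29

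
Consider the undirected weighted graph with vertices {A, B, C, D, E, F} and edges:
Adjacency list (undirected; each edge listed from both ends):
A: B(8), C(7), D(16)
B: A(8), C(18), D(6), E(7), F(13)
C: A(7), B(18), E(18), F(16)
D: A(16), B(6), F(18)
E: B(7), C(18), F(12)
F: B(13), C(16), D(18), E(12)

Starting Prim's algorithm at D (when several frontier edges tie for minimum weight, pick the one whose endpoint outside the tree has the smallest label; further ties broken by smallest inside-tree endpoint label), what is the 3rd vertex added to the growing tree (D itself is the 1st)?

Prim, starting at D.
Step 1: frontier [B-D 6, A-D 16, D-F 18] → take B-D (6); add B.
Step 2: frontier [B-E 7, A-B 8, B-F 13, B-C 18, A-D 16, D-F 18] → take B-E (7); add E.
Step 3: frontier [A-B 8, B-F 13, B-C 18, A-D 16, D-F 18, E-F 12, C-E 18] → take A-B (8); add A.
Step 4: frontier [A-C 7, B-F 13, B-C 18, D-F 18, E-F 12, C-E 18] → take A-C (7); add C.
Step 5: frontier [B-F 13, C-F 16, D-F 18, E-F 12] → take E-F (12); add F.
Vertex order: D, B, E, A, C, F. The 3rd vertex is E.

E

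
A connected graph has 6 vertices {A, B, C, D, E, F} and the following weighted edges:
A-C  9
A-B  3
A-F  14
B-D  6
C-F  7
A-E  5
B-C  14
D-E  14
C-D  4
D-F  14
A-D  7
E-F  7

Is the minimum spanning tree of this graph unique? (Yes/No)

Sort edges by weight, then run Kruskal:
A-B (3): add — endpoints in different components.
C-D (4): add — endpoints in different components.
A-E (5): add — endpoints in different components.
B-D (6): add — endpoints in different components.
A-D (7): skip — A and D already connected.
C-F (7): add — endpoints in different components.
Non-tree edge E-F has weight 7, equal to the heaviest edge on its tree cycle — swapping gives another MST of the same weight. Not unique.

No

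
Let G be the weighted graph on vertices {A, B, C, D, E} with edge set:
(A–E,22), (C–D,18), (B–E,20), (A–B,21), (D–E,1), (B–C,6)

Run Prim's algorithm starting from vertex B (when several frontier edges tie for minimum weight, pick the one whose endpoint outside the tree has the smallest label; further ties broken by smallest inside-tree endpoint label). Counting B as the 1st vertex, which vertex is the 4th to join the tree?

E

Prim, starting at B.
Step 1: frontier [B–C 6, B–E 20, A–B 21] → take B–C (6); add C.
Step 2: frontier [B–E 20, A–B 21, C–D 18] → take C–D (18); add D.
Step 3: frontier [B–E 20, A–B 21, D–E 1] → take D–E (1); add E.
Step 4: frontier [A–B 21, A–E 22] → take A–B (21); add A.
Vertex order: B, C, D, E, A. The 4th vertex is E.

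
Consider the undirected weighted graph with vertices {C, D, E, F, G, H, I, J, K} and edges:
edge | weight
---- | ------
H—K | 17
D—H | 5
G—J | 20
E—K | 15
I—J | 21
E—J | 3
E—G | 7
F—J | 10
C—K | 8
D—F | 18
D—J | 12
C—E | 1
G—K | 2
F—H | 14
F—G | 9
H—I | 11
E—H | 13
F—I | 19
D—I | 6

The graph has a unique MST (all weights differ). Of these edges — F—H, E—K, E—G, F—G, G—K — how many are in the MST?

Sort edges by weight, then run Kruskal:
C—E (1): add — endpoints in different components.
G—K (2): add — endpoints in different components.
E—J (3): add — endpoints in different components.
D—H (5): add — endpoints in different components.
D—I (6): add — endpoints in different components.
E—G (7): add — endpoints in different components.
C—K (8): skip — C and K already connected.
F—G (9): add — endpoints in different components.
F—J (10): skip — F and J already connected.
H—I (11): skip — H and I already connected.
D—J (12): add — endpoints in different components.
MST edge set: {C—E, G—K, E—J, D—H, D—I, E—G, F—G, D—J}.
Of the listed edges, {E—G, F—G, G—K} are in the MST → 3.

3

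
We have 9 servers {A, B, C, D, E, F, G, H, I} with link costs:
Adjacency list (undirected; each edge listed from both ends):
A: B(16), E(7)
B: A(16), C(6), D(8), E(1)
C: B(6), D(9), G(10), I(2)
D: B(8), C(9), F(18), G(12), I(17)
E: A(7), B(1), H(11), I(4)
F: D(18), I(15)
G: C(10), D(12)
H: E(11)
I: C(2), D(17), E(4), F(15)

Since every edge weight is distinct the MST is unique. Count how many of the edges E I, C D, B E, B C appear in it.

2

Kruskal: consider edges lightest-first.
B E (1): add — endpoints in different components.
C I (2): add — endpoints in different components.
E I (4): add — endpoints in different components.
B C (6): skip — B and C already connected.
A E (7): add — endpoints in different components.
B D (8): add — endpoints in different components.
C D (9): skip — C and D already connected.
C G (10): add — endpoints in different components.
E H (11): add — endpoints in different components.
D G (12): skip — D and G already connected.
F I (15): add — endpoints in different components.
MST edge set: {B E, C I, E I, A E, B D, C G, E H, F I}.
Of the listed edges, {E I, B E} are in the MST → 2.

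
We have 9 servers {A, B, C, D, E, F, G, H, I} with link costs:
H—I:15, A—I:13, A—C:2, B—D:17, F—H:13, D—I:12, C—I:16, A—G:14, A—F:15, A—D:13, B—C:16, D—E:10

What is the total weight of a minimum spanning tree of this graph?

Grow the tree from A using Prim:
Step 1: cheapest edge leaving the tree is A—C (2); add C.
Step 2: cheapest edge leaving the tree is A—D (13); add D.
Step 3: cheapest edge leaving the tree is D—E (10); add E.
Step 4: cheapest edge leaving the tree is D—I (12); add I.
Step 5: cheapest edge leaving the tree is A—G (14); add G.
Step 6: cheapest edge leaving the tree is A—F (15); add F.
Step 7: cheapest edge leaving the tree is F—H (13); add H.
Step 8: cheapest edge leaving the tree is B—C (16); add B.
MST edges: A—C, A—D, D—E, D—I, A—G, A—F, F—H, B—C; total weight 2+13+10+12+14+15+13+16 = 95.

95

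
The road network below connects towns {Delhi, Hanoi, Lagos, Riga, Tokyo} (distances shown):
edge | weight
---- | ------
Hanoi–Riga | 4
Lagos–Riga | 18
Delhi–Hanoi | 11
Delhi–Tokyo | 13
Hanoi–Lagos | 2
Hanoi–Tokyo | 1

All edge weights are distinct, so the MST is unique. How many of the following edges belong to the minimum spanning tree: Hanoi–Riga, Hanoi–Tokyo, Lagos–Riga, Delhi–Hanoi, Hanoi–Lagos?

4

Kruskal's algorithm — process edges by increasing weight (ties by edge label):
Hanoi–Tokyo (1): add. Components now {Riga} {Delhi} {Hanoi,Tokyo} {Lagos}
Hanoi–Lagos (2): add. Components now {Riga} {Delhi} {Hanoi,Lagos,Tokyo}
Hanoi–Riga (4): add. Components now {Hanoi,Lagos,Riga,Tokyo} {Delhi}
Delhi–Hanoi (11): add. Components now {Delhi,Hanoi,Lagos,Riga,Tokyo}
MST edge set: {Hanoi–Tokyo, Hanoi–Lagos, Hanoi–Riga, Delhi–Hanoi}.
Of the listed edges, {Hanoi–Riga, Hanoi–Tokyo, Delhi–Hanoi, Hanoi–Lagos} are in the MST → 4.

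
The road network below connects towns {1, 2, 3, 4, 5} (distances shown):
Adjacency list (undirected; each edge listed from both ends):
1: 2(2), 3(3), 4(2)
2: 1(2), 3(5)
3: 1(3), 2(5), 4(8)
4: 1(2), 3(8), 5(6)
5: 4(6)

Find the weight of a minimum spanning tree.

Grow the tree from 3 using Prim:
Step 1: cheapest edge leaving the tree is 1–3 (3); add 1.
Step 2: cheapest edge leaving the tree is 1–2 (2); add 2.
Step 3: cheapest edge leaving the tree is 1–4 (2); add 4.
Step 4: cheapest edge leaving the tree is 4–5 (6); add 5.
MST edges: 1–3, 1–2, 1–4, 4–5; total weight 3+2+2+6 = 13.

13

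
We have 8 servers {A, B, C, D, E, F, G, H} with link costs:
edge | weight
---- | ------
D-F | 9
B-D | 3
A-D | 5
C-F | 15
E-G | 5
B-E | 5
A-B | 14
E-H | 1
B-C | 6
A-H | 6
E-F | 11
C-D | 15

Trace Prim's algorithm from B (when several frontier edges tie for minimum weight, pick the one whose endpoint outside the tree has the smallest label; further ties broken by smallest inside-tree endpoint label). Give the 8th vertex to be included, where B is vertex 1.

F

Prim's algorithm from B:
Step 1: cheapest edge leaving the tree is B-D (3); add D.
Step 2: cheapest edge leaving the tree is A-D (5); add A.
Step 3: cheapest edge leaving the tree is B-E (5); add E.
Step 4: cheapest edge leaving the tree is E-H (1); add H.
Step 5: cheapest edge leaving the tree is E-G (5); add G.
Step 6: cheapest edge leaving the tree is B-C (6); add C.
Step 7: cheapest edge leaving the tree is D-F (9); add F.
Vertex order: B, D, A, E, H, G, C, F. The 8th vertex is F.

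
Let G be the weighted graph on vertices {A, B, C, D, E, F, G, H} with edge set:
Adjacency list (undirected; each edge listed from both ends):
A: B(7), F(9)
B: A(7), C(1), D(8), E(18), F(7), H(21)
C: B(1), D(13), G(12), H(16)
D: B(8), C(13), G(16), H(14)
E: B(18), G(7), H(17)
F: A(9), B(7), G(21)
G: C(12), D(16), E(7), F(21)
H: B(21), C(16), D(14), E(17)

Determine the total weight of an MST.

56

Kruskal's algorithm — process edges by increasing weight (ties by edge label):
B–C (1): add — endpoints in different components.
A–B (7): add — endpoints in different components.
B–F (7): add — endpoints in different components.
E–G (7): add — endpoints in different components.
B–D (8): add — endpoints in different components.
A–F (9): skip — A and F already connected.
C–G (12): add — endpoints in different components.
C–D (13): skip — C and D already connected.
D–H (14): add — endpoints in different components.
MST edges: B–C, A–B, B–F, E–G, B–D, C–G, D–H; total weight 1+7+7+7+8+12+14 = 56.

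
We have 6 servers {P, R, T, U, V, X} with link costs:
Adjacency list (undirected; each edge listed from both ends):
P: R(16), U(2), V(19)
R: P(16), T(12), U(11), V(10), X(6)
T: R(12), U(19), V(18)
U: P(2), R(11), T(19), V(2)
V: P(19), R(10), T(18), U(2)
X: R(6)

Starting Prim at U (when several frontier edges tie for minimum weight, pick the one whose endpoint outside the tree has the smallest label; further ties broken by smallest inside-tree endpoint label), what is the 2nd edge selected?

U-V

Grow the tree from U using Prim:
Step 1: frontier [P-U 2, U-V 2, R-U 11, T-U 19] → take P-U (2); add P.
Step 2: frontier [P-R 16, P-V 19, U-V 2, R-U 11, T-U 19] → take U-V (2); add V.
Step 3: frontier [P-R 16, R-U 11, T-U 19, R-V 10, T-V 18] → take R-V (10); add R.
Step 4: frontier [R-X 6, R-T 12, T-U 19, T-V 18] → take R-X (6); add X.
Step 5: frontier [R-T 12, T-U 19, T-V 18] → take R-T (12); add T.
The 2nd edge added is U-V.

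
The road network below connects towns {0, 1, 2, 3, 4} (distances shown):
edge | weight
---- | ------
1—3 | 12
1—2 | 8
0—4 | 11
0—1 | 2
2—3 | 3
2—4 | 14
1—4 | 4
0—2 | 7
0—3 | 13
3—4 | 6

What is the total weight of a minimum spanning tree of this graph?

Kruskal: consider edges lightest-first.
0—1 (2): add — endpoints in different components.
2—3 (3): add — endpoints in different components.
1—4 (4): add — endpoints in different components.
3—4 (6): add — endpoints in different components.
MST edges: 0—1, 2—3, 1—4, 3—4; total weight 2+3+4+6 = 15.

15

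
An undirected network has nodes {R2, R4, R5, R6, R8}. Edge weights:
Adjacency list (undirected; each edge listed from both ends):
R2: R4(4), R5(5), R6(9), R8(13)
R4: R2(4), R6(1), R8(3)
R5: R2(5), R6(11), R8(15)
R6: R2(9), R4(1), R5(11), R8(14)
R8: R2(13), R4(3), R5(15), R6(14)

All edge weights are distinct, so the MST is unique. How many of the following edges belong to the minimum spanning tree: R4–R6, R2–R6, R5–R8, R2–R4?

2

Kruskal: consider edges lightest-first.
R4–R6 (1): add. Components now {R2} {R4,R6} {R8} {R5}
R4–R8 (3): add. Components now {R2} {R4,R6,R8} {R5}
R2–R4 (4): add. Components now {R2,R4,R6,R8} {R5}
R2–R5 (5): add. Components now {R2,R4,R5,R6,R8}
MST edge set: {R4–R6, R4–R8, R2–R4, R2–R5}.
Of the listed edges, {R4–R6, R2–R4} are in the MST → 2.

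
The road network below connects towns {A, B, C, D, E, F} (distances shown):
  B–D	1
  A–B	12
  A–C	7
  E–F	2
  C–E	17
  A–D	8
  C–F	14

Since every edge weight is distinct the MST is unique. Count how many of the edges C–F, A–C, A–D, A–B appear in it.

3

Sort edges by weight, then run Kruskal:
B–D (1): add — endpoints in different components.
E–F (2): add — endpoints in different components.
A–C (7): add — endpoints in different components.
A–D (8): add — endpoints in different components.
A–B (12): skip — A and B already connected.
C–F (14): add — endpoints in different components.
MST edge set: {B–D, E–F, A–C, A–D, C–F}.
Of the listed edges, {C–F, A–C, A–D} are in the MST → 3.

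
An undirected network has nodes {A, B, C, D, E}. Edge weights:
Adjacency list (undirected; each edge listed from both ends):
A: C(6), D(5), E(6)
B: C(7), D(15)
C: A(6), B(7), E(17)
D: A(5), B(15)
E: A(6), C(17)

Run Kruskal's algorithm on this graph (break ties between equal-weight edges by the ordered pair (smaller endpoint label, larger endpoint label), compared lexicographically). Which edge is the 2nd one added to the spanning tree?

Kruskal: consider edges lightest-first.
A D (5): add — endpoints in different components.
A C (6): add — endpoints in different components.
A E (6): add — endpoints in different components.
B C (7): add — endpoints in different components.
The 2nd edge added is A C.

A-C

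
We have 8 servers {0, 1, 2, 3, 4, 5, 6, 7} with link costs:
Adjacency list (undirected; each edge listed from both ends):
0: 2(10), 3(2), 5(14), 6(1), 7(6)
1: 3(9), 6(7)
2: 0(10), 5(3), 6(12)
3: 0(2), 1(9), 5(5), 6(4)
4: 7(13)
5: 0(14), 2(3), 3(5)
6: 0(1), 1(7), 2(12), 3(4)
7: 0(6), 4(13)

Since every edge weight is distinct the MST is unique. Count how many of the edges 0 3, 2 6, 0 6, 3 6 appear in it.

2

Kruskal's algorithm — process edges by increasing weight (ties by edge label):
0 6 (1): add — endpoints in different components.
0 3 (2): add — endpoints in different components.
2 5 (3): add — endpoints in different components.
3 6 (4): skip — 3 and 6 already connected.
3 5 (5): add — endpoints in different components.
0 7 (6): add — endpoints in different components.
1 6 (7): add — endpoints in different components.
1 3 (9): skip — 1 and 3 already connected.
0 2 (10): skip — 0 and 2 already connected.
2 6 (12): skip — 2 and 6 already connected.
4 7 (13): add — endpoints in different components.
MST edge set: {0 6, 0 3, 2 5, 3 5, 0 7, 1 6, 4 7}.
Of the listed edges, {0 3, 0 6} are in the MST → 2.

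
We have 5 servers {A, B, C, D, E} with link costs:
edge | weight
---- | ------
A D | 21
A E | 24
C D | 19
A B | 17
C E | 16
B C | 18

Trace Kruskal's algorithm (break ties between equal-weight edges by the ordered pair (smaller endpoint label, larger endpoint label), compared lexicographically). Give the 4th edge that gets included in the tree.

Kruskal's algorithm — process edges by increasing weight (ties by edge label):
C E (16): add — endpoints in different components.
A B (17): add — endpoints in different components.
B C (18): add — endpoints in different components.
C D (19): add — endpoints in different components.
The 4th edge added is C D.

C-D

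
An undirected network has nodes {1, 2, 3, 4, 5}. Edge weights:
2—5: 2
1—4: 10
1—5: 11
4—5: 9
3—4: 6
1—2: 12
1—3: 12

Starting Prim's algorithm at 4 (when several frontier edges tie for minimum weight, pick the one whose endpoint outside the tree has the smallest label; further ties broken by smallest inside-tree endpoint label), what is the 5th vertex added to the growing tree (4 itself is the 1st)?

Grow the tree from 4 using Prim:
Step 1: frontier [3—4 6, 4—5 9, 1—4 10] → take 3—4 (6); add 3.
Step 2: frontier [1—3 12, 4—5 9, 1—4 10] → take 4—5 (9); add 5.
Step 3: frontier [1—3 12, 1—4 10, 2—5 2, 1—5 11] → take 2—5 (2); add 2.
Step 4: frontier [1—2 12, 1—3 12, 1—4 10, 1—5 11] → take 1—4 (10); add 1.
Vertex order: 4, 3, 5, 2, 1. The 5th vertex is 1.

1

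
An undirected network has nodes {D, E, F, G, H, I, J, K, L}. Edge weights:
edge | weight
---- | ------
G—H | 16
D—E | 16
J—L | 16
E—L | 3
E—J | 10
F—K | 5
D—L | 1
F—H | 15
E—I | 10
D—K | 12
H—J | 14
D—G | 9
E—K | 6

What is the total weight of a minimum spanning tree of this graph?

58

Kruskal's algorithm — process edges by increasing weight (ties by edge label):
D—L (1): add — endpoints in different components.
E—L (3): add — endpoints in different components.
F—K (5): add — endpoints in different components.
E—K (6): add — endpoints in different components.
D—G (9): add — endpoints in different components.
E—I (10): add — endpoints in different components.
E—J (10): add — endpoints in different components.
D—K (12): skip — D and K already connected.
H—J (14): add — endpoints in different components.
MST edges: D—L, E—L, F—K, E—K, D—G, E—I, E—J, H—J; total weight 1+3+5+6+9+10+10+14 = 58.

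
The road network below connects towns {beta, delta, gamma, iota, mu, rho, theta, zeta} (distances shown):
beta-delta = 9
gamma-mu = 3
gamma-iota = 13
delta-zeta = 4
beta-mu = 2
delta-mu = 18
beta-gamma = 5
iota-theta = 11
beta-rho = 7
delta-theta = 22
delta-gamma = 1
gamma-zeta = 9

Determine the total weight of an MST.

41

Sort edges by weight, then run Kruskal:
delta-gamma (1): add — endpoints in different components.
beta-mu (2): add — endpoints in different components.
gamma-mu (3): add — endpoints in different components.
delta-zeta (4): add — endpoints in different components.
beta-gamma (5): skip — beta and gamma already connected.
beta-rho (7): add — endpoints in different components.
beta-delta (9): skip — delta and beta already connected.
gamma-zeta (9): skip — zeta and gamma already connected.
iota-theta (11): add — endpoints in different components.
gamma-iota (13): add — endpoints in different components.
MST edges: delta-gamma, beta-mu, gamma-mu, delta-zeta, beta-rho, iota-theta, gamma-iota; total weight 1+2+3+4+7+11+13 = 41.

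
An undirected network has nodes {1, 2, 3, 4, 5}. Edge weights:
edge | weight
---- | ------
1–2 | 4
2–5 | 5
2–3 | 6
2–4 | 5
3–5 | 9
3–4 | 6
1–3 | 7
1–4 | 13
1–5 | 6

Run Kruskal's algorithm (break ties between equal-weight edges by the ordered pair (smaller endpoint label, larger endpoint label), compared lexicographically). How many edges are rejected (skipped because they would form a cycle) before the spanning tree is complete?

Kruskal's algorithm — process edges by increasing weight (ties by edge label):
1–2 (4): add. Components now {1,2} {3} {4} {5}
2–4 (5): add. Components now {1,2,4} {3} {5}
2–5 (5): add. Components now {1,2,4,5} {3}
1–5 (6): skip — 1 and 5 already connected.
2–3 (6): add. Components now {1,2,3,4,5}
Edges rejected before the tree was complete: 1.

1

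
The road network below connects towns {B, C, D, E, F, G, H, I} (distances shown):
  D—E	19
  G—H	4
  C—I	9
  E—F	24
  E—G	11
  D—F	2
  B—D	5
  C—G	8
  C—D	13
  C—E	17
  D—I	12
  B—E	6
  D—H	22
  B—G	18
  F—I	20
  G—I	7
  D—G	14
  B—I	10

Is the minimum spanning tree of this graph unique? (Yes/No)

Yes

Sort edges by weight, then run Kruskal:
D—F (2): add — endpoints in different components.
G—H (4): add — endpoints in different components.
B—D (5): add — endpoints in different components.
B—E (6): add — endpoints in different components.
G—I (7): add — endpoints in different components.
C—G (8): add — endpoints in different components.
C—I (9): skip — C and I already connected.
B—I (10): add — endpoints in different components.
Every non-tree edge has weight strictly greater than the heaviest edge on the tree path between its endpoints, so the MST is unique.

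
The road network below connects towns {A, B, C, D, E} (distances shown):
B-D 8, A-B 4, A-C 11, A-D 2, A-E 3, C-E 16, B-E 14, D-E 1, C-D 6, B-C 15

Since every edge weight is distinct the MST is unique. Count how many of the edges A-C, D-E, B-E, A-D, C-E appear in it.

2

Kruskal's algorithm — process edges by increasing weight (ties by edge label):
D-E (1): add. Components now {A} {B} {C} {D,E}
A-D (2): add. Components now {A,D,E} {B} {C}
A-E (3): skip — A and E already connected.
A-B (4): add. Components now {A,B,D,E} {C}
C-D (6): add. Components now {A,B,C,D,E}
MST edge set: {D-E, A-D, A-B, C-D}.
Of the listed edges, {D-E, A-D} are in the MST → 2.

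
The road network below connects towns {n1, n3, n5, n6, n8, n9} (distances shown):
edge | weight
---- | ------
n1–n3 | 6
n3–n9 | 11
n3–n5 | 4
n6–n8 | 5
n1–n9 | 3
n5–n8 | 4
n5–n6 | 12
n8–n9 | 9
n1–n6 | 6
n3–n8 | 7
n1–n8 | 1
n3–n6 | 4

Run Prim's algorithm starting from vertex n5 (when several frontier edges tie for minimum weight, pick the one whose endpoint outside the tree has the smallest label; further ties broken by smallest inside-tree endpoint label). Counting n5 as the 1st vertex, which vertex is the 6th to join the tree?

Prim's algorithm from n5:
Step 1: frontier [n3–n5 4, n5–n8 4, n5–n6 12] → take n3–n5 (4); add n3.
Step 2: frontier [n3–n6 4, n1–n3 6, n3–n8 7, n3–n9 11, n5–n8 4, n5–n6 12] → take n3–n6 (4); add n6.
Step 3: frontier [n1–n3 6, n3–n8 7, n3–n9 11, n5–n8 4, n6–n8 5, n1–n6 6] → take n5–n8 (4); add n8.
Step 4: frontier [n1–n3 6, n3–n9 11, n1–n6 6, n1–n8 1, n8–n9 9] → take n1–n8 (1); add n1.
Step 5: frontier [n1–n9 3, n3–n9 11, n8–n9 9] → take n1–n9 (3); add n9.
Vertex order: n5, n3, n6, n8, n1, n9. The 6th vertex is n9.

n9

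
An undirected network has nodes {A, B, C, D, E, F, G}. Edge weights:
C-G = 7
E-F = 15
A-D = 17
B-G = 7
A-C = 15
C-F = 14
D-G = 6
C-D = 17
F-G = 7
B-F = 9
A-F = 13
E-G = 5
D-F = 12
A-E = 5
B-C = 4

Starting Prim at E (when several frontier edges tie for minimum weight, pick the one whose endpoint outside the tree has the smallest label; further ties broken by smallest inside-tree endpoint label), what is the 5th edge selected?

B-C

Prim, starting at E.
Step 1: cheapest edge leaving the tree is A-E (5); add A.
Step 2: cheapest edge leaving the tree is E-G (5); add G.
Step 3: cheapest edge leaving the tree is D-G (6); add D.
Step 4: cheapest edge leaving the tree is B-G (7); add B.
Step 5: cheapest edge leaving the tree is B-C (4); add C.
Step 6: cheapest edge leaving the tree is F-G (7); add F.
The 5th edge added is B-C.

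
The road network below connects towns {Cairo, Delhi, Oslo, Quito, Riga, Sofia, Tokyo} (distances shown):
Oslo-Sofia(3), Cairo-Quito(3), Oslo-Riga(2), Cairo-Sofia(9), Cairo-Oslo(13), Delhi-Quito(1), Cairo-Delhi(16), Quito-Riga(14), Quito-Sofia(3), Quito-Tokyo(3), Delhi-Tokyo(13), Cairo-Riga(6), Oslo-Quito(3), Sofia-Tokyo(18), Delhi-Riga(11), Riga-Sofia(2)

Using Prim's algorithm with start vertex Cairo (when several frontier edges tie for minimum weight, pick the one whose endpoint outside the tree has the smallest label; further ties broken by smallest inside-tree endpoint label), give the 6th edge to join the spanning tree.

Quito-Tokyo

Prim's algorithm from Cairo:
Step 1: cheapest edge leaving the tree is Cairo-Quito (3); add Quito.
Step 2: cheapest edge leaving the tree is Delhi-Quito (1); add Delhi.
Step 3: cheapest edge leaving the tree is Oslo-Quito (3); add Oslo.
Step 4: cheapest edge leaving the tree is Oslo-Riga (2); add Riga.
Step 5: cheapest edge leaving the tree is Riga-Sofia (2); add Sofia.
Step 6: cheapest edge leaving the tree is Quito-Tokyo (3); add Tokyo.
The 6th edge added is Quito-Tokyo.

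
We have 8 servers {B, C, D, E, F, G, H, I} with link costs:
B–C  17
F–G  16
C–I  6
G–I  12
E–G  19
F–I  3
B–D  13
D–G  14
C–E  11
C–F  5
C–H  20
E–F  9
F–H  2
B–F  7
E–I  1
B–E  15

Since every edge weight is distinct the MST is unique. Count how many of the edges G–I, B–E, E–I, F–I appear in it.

3

Kruskal's algorithm — process edges by increasing weight (ties by edge label):
E–I (1): add — endpoints in different components.
F–H (2): add — endpoints in different components.
F–I (3): add — endpoints in different components.
C–F (5): add — endpoints in different components.
C–I (6): skip — C and I already connected.
B–F (7): add — endpoints in different components.
E–F (9): skip — E and F already connected.
C–E (11): skip — C and E already connected.
G–I (12): add — endpoints in different components.
B–D (13): add — endpoints in different components.
MST edge set: {E–I, F–H, F–I, C–F, B–F, G–I, B–D}.
Of the listed edges, {G–I, E–I, F–I} are in the MST → 3.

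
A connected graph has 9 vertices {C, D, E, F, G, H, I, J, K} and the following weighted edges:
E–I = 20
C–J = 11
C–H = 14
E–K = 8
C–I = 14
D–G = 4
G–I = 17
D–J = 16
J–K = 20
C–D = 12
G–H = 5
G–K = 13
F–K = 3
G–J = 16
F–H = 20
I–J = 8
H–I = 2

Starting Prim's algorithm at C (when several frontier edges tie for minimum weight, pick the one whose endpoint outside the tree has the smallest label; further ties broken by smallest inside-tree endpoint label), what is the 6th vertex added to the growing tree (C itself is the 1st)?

Prim, starting at C.
Step 1: cheapest edge leaving the tree is C–J (11); add J.
Step 2: cheapest edge leaving the tree is I–J (8); add I.
Step 3: cheapest edge leaving the tree is H–I (2); add H.
Step 4: cheapest edge leaving the tree is G–H (5); add G.
Step 5: cheapest edge leaving the tree is D–G (4); add D.
Step 6: cheapest edge leaving the tree is G–K (13); add K.
Step 7: cheapest edge leaving the tree is F–K (3); add F.
Step 8: cheapest edge leaving the tree is E–K (8); add E.
Vertex order: C, J, I, H, G, D, K, F, E. The 6th vertex is D.

D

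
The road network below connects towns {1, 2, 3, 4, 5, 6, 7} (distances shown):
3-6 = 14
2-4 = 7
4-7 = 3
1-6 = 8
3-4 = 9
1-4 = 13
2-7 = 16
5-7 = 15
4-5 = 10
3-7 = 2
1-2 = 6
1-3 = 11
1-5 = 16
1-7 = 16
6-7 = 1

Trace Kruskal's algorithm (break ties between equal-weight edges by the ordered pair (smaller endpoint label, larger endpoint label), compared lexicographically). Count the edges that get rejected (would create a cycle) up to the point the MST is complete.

2

Kruskal's algorithm — process edges by increasing weight (ties by edge label):
6-7 (1): add. Components now {1} {2} {3} {4} {5} {6,7}
3-7 (2): add. Components now {1} {2} {3,6,7} {4} {5}
4-7 (3): add. Components now {1} {2} {3,4,6,7} {5}
1-2 (6): add. Components now {1,2} {3,4,6,7} {5}
2-4 (7): add. Components now {1,2,3,4,6,7} {5}
1-6 (8): skip — 1 and 6 already connected.
3-4 (9): skip — 3 and 4 already connected.
4-5 (10): add. Components now {1,2,3,4,5,6,7}
Edges rejected before the tree was complete: 2.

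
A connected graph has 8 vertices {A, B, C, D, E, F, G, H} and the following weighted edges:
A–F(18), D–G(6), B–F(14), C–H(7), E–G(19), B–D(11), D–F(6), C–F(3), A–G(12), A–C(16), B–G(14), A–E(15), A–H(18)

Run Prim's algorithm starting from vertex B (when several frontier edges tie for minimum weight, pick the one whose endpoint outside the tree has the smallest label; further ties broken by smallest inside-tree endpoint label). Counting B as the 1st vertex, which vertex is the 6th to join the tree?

H

Prim's algorithm from B:
Step 1: cheapest edge leaving the tree is B–D (11); add D.
Step 2: cheapest edge leaving the tree is D–F (6); add F.
Step 3: cheapest edge leaving the tree is C–F (3); add C.
Step 4: cheapest edge leaving the tree is D–G (6); add G.
Step 5: cheapest edge leaving the tree is C–H (7); add H.
Step 6: cheapest edge leaving the tree is A–G (12); add A.
Step 7: cheapest edge leaving the tree is A–E (15); add E.
Vertex order: B, D, F, C, G, H, A, E. The 6th vertex is H.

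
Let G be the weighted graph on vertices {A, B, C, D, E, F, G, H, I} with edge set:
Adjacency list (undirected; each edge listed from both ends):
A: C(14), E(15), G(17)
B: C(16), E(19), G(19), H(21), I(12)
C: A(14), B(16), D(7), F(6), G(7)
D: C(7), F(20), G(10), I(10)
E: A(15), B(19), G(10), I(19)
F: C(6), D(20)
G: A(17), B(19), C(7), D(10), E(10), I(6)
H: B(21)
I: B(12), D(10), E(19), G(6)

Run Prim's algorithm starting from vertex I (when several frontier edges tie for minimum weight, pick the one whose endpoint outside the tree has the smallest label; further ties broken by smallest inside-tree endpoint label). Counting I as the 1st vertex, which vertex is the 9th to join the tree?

H

Prim, starting at I.
Step 1: cheapest edge leaving the tree is G I (6); add G.
Step 2: cheapest edge leaving the tree is C G (7); add C.
Step 3: cheapest edge leaving the tree is C F (6); add F.
Step 4: cheapest edge leaving the tree is C D (7); add D.
Step 5: cheapest edge leaving the tree is E G (10); add E.
Step 6: cheapest edge leaving the tree is B I (12); add B.
Step 7: cheapest edge leaving the tree is A C (14); add A.
Step 8: cheapest edge leaving the tree is B H (21); add H.
Vertex order: I, G, C, F, D, E, B, A, H. The 9th vertex is H.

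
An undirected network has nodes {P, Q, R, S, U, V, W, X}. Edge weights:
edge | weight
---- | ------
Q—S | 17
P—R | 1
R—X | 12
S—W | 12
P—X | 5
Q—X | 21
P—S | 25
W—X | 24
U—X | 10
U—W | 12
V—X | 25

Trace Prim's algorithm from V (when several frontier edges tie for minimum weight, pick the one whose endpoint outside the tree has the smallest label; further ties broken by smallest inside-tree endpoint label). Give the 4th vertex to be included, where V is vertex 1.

Prim's algorithm from V:
Step 1: cheapest edge leaving the tree is V—X (25); add X.
Step 2: cheapest edge leaving the tree is P—X (5); add P.
Step 3: cheapest edge leaving the tree is P—R (1); add R.
Step 4: cheapest edge leaving the tree is U—X (10); add U.
Step 5: cheapest edge leaving the tree is U—W (12); add W.
Step 6: cheapest edge leaving the tree is S—W (12); add S.
Step 7: cheapest edge leaving the tree is Q—S (17); add Q.
Vertex order: V, X, P, R, U, W, S, Q. The 4th vertex is R.

R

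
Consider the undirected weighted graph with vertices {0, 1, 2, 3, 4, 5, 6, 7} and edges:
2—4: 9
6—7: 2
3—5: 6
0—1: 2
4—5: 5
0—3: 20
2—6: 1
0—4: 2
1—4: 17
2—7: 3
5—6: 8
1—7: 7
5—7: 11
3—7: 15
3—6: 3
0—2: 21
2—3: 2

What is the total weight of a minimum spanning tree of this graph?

20

Prim's algorithm from 0:
Step 1: cheapest edge leaving the tree is 0—1 (2); add 1.
Step 2: cheapest edge leaving the tree is 0—4 (2); add 4.
Step 3: cheapest edge leaving the tree is 4—5 (5); add 5.
Step 4: cheapest edge leaving the tree is 3—5 (6); add 3.
Step 5: cheapest edge leaving the tree is 2—3 (2); add 2.
Step 6: cheapest edge leaving the tree is 2—6 (1); add 6.
Step 7: cheapest edge leaving the tree is 6—7 (2); add 7.
MST edges: 0—1, 0—4, 4—5, 3—5, 2—3, 2—6, 6—7; total weight 2+2+5+6+2+1+2 = 20.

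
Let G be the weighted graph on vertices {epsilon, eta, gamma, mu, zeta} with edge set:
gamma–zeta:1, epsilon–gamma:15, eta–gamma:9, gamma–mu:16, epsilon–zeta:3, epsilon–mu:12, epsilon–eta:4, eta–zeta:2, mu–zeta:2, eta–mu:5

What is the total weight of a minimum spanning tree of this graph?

Prim, starting at mu.
Step 1: cheapest edge leaving the tree is mu–zeta (2); add zeta.
Step 2: cheapest edge leaving the tree is gamma–zeta (1); add gamma.
Step 3: cheapest edge leaving the tree is eta–zeta (2); add eta.
Step 4: cheapest edge leaving the tree is epsilon–zeta (3); add epsilon.
MST edges: mu–zeta, gamma–zeta, eta–zeta, epsilon–zeta; total weight 2+1+2+3 = 8.

8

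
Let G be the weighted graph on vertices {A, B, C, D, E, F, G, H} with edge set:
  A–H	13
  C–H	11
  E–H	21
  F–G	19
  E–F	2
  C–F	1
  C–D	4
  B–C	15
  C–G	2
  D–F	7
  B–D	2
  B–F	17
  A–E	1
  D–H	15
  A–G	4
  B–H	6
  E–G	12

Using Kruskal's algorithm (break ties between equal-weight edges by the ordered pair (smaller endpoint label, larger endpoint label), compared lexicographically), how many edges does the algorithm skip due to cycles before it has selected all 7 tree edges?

Kruskal: consider edges lightest-first.
A–E (1): add — endpoints in different components.
C–F (1): add — endpoints in different components.
B–D (2): add — endpoints in different components.
C–G (2): add — endpoints in different components.
E–F (2): add — endpoints in different components.
A–G (4): skip — A and G already connected.
C–D (4): add — endpoints in different components.
B–H (6): add — endpoints in different components.
Edges rejected before the tree was complete: 1.

1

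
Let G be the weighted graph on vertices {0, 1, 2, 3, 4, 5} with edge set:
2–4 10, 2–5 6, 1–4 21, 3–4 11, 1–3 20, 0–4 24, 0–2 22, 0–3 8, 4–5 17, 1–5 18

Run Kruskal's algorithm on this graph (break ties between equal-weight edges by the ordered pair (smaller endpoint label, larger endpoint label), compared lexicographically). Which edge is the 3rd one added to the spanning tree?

2-4

Sort edges by weight, then run Kruskal:
2–5 (6): add — endpoints in different components.
0–3 (8): add — endpoints in different components.
2–4 (10): add — endpoints in different components.
3–4 (11): add — endpoints in different components.
4–5 (17): skip — 4 and 5 already connected.
1–5 (18): add — endpoints in different components.
The 3rd edge added is 2–4.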